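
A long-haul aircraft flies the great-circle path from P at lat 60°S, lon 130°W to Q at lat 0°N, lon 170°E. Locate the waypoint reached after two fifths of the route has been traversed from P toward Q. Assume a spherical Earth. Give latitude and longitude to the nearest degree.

≈ lat 39°S, lon 166°W

From cos δ = sin φ₁ sin φ₂ + cos φ₁ cos φ₂ cos Δλ, the central angle is δ ≈ 1.318 rad (75.5°).
Interpolate at f = 2/5 with slerp weights a = sin((1−f)δ)/sin δ ≈ 0.734, b = sin(fδ)/sin δ ≈ 0.520.
p = a·p₁ + b·p₂ ≈ (-0.748, -0.191, -0.636); φ = arcsin(p_z) ≈ -39.49°, λ = atan2(p_y, p_x) ≈ -165.67°.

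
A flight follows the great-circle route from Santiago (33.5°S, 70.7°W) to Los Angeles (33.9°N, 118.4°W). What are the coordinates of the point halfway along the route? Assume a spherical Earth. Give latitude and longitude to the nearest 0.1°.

≈ 0.2°N, 94.5°W

Write both endpoints as unit vectors p₁, p₂ with components (cos φ cos λ, cos φ sin λ, sin φ).
The central angle between the endpoints is δ = arccos(p₁·p₂) ≈ 1.412 rad (80.9°).
Interpolate at f = 1/2 with slerp weights a = sin((1−f)δ)/sin δ ≈ 0.657, b = sin(fδ)/sin δ ≈ 0.657.
p = a·p₁ + b·p₂ ≈ (-0.078, -0.997, 0.004); φ = arcsin(p_z) ≈ 0.22°, λ = atan2(p_y, p_x) ≈ -94.49°.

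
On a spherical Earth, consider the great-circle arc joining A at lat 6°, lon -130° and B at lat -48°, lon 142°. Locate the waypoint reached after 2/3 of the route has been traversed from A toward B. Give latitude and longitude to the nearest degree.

≈ lat -37°, lon -178°

Convert each endpoint to a unit vector on the sphere (x = cos φ cos λ, y = cos φ sin λ, z = sin φ).
The central angle between the endpoints is δ = arccos(p₁·p₂) ≈ 1.625 rad (93.1°).
Interpolate at f = 2/3 with slerp weights a = sin((1−f)δ)/sin δ ≈ 0.516, b = sin(fδ)/sin δ ≈ 0.885.
p = a·p₁ + b·p₂ ≈ (-0.797, -0.029, -0.604); φ = arcsin(p_z) ≈ -37.13°, λ = atan2(p_y, p_x) ≈ -177.92°.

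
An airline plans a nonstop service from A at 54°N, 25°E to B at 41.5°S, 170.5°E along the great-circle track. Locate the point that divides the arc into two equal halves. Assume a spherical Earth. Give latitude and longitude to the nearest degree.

The haversine formula gives a central angle δ ≈ 2.688 rad (154.0°) between the endpoints.
Interpolate at f = 1/2 with slerp weights a = sin((1−f)δ)/sin δ ≈ 2.224, b = sin(fδ)/sin δ ≈ 2.224.
p = a·p₁ + b·p₂ ≈ (-0.458, 0.827, 0.326); φ = arcsin(p_z) ≈ 19.00°, λ = atan2(p_y, p_x) ≈ 118.97°.

≈ 19°N, 119°E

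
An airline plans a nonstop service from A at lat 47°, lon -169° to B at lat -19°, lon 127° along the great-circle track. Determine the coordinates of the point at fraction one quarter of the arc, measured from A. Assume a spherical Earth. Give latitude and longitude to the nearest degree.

≈ lat 33°, lon 169°

Write both endpoints as unit vectors p₁, p₂ with components (cos φ cos λ, cos φ sin λ, sin φ).
The central angle between the endpoints is δ = arccos(p₁·p₂) ≈ 1.526 rad (87.4°).
Interpolate at f = 1/4 with slerp weights a = sin((1−f)δ)/sin δ ≈ 0.911, b = sin(fδ)/sin δ ≈ 0.373.
p = a·p₁ + b·p₂ ≈ (-0.822, 0.163, 0.545); φ = arcsin(p_z) ≈ 33.04°, λ = atan2(p_y, p_x) ≈ 168.80°.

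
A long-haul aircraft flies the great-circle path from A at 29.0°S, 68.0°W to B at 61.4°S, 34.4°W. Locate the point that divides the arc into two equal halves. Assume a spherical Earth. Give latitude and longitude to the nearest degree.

The haversine formula gives a central angle δ ≈ 0.685 rad (39.3°) between the endpoints.
Interpolate at f = 1/2 with slerp weights a = sin((1−f)δ)/sin δ ≈ 0.531, b = sin(fδ)/sin δ ≈ 0.531.
p = a·p₁ + b·p₂ ≈ (0.384, -0.574, -0.723); φ = arcsin(p_z) ≈ -46.34°, λ = atan2(p_y, p_x) ≈ -56.25°.

≈ 46°S, 56°W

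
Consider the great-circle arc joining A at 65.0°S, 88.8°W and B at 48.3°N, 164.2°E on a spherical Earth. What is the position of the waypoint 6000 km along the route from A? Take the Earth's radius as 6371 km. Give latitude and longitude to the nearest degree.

≈ 27°S, 152°W

The haversine formula gives a central angle δ ≈ 2.432 rad (139.4°) between the endpoints. The total great-circle distance is δ·R ≈ 2.432 × 6371 ≈ 15497 km, so the target fraction is f = 6000/15497 ≈ 0.387.
Interpolate at f ≈ 0.387 with slerp weights a = sin((1−f)δ)/sin δ ≈ 1.531, b = sin(fδ)/sin δ ≈ 1.242.
p = a·p₁ + b·p₂ ≈ (-0.781, -0.422, -0.460); φ = arcsin(p_z) ≈ -27.40°, λ = atan2(p_y, p_x) ≈ -151.63°.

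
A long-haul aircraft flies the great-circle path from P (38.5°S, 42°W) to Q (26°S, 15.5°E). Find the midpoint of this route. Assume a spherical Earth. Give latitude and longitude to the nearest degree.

Convert each endpoint to a unit vector on the sphere (x = cos φ cos λ, y = cos φ sin λ, z = sin φ).
The central angle between the endpoints is δ = arccos(p₁·p₂) ≈ 0.862 rad (49.4°).
Interpolate at f = 1/2 with slerp weights a = sin((1−f)δ)/sin δ ≈ 0.550, b = sin(fδ)/sin δ ≈ 0.550.
p = a·p₁ + b·p₂ ≈ (0.797, -0.156, -0.584); φ = arcsin(p_z) ≈ -35.72°, λ = atan2(p_y, p_x) ≈ -11.08°.

≈ (36°S, 11°W)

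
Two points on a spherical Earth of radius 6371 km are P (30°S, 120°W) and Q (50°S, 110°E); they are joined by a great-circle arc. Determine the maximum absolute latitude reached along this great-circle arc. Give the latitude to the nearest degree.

≈ 65°S

The great circle lies in the plane with unit normal n̂ = (p₁ × p₂)/|p₁ × p₂|.
Here n̂_z ≈ -0.427; the vertex latitude is φ_max = arccos|n̂_z| ≈ 64.7°.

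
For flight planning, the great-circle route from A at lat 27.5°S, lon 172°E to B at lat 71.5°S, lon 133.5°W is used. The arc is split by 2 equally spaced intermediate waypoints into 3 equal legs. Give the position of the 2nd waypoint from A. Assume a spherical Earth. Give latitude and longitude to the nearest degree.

Convert each endpoint to a unit vector on the sphere (x = cos φ cos λ, y = cos φ sin λ, z = sin φ).
The central angle between the endpoints is δ = arccos(p₁·p₂) ≈ 0.926 rad (53.0°).
Interpolate at f = 2/3 with slerp weights a = sin((1−f)δ)/sin δ ≈ 0.380, b = sin(fδ)/sin δ ≈ 0.724.
p = a·p₁ + b·p₂ ≈ (-0.492, -0.120, -0.862); φ = arcsin(p_z) ≈ -59.58°, λ = atan2(p_y, p_x) ≈ -166.32°.

≈ lat 60°S, lon 166°W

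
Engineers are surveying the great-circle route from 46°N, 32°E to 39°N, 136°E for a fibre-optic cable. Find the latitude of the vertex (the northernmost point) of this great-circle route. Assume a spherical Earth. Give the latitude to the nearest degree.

≈ 56°N

The great circle lies in the plane with unit normal n̂ = (p₁ × p₂)/|p₁ × p₂|.
Here n̂_z ≈ +0.553; the vertex latitude is φ_max = arccos|n̂_z| ≈ 56.4°.
Check via Clairaut: cos φ_max = |cos φ₁| · sin C = cos(46.0°)·sin(52.8°) ≈ 0.553, again giving ≈ 56.4°.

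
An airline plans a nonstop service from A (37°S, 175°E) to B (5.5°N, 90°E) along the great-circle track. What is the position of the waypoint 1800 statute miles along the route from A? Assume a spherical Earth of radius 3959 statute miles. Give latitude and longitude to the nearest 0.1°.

≈ (29.7°S, 144.9°E)

The haversine formula gives a central angle δ ≈ 1.559 rad (89.3°) between the endpoints. The total great-circle distance is δ·R ≈ 1.559 × 3959 ≈ 6173 mi, so the target fraction is f = 1800/6173 ≈ 0.292.
Interpolate at f ≈ 0.292 with slerp weights a = sin((1−f)δ)/sin δ ≈ 0.893, b = sin(fδ)/sin δ ≈ 0.439.
p = a·p₁ + b·p₂ ≈ (-0.711, 0.499, -0.496); φ = arcsin(p_z) ≈ -29.70°, λ = atan2(p_y, p_x) ≈ 144.91°.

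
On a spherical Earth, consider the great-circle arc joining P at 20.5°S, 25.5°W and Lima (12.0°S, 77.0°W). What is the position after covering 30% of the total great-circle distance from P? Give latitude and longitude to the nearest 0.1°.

≈ 19.4°S, 41.4°W

The haversine formula gives a central angle δ ≈ 0.872 rad (50.0°) between the endpoints.
Interpolate at f = 0.30 with slerp weights a = sin((1−f)δ)/sin δ ≈ 0.749, b = sin(fδ)/sin δ ≈ 0.338.
p = a·p₁ + b·p₂ ≈ (0.707, -0.624, -0.332); φ = arcsin(p_z) ≈ -19.42°, λ = atan2(p_y, p_x) ≈ -41.41°.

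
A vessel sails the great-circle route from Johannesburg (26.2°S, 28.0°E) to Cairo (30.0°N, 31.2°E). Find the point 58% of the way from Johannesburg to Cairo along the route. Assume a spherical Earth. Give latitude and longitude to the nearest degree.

Convert each endpoint to a unit vector on the sphere (x = cos φ cos λ, y = cos φ sin λ, z = sin φ).
The central angle between the endpoints is δ = arccos(p₁·p₂) ≈ 0.982 rad (56.3°).
Interpolate at f = 0.58 with slerp weights a = sin((1−f)δ)/sin δ ≈ 0.482, b = sin(fδ)/sin δ ≈ 0.649.
p = a·p₁ + b·p₂ ≈ (0.862, 0.494, 0.111); φ = arcsin(p_z) ≈ 6.40°, λ = atan2(p_y, p_x) ≈ 29.81°.

≈ 6°N, 30°E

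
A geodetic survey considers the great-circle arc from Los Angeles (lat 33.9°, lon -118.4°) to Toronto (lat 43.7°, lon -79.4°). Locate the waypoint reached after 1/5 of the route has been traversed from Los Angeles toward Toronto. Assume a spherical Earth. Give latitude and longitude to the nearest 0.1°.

Convert each endpoint to a unit vector on the sphere (x = cos φ cos λ, y = cos φ sin λ, z = sin φ).
The central angle between the endpoints is δ = arccos(p₁·p₂) ≈ 0.552 rad (31.6°).
Interpolate at f = 1/5 with slerp weights a = sin((1−f)δ)/sin δ ≈ 0.815, b = sin(fδ)/sin δ ≈ 0.210.
p = a·p₁ + b·p₂ ≈ (-0.294, -0.744, 0.600); φ = arcsin(p_z) ≈ 36.85°, λ = atan2(p_y, p_x) ≈ -111.54°.

≈ lat 36.8°, lon -111.5°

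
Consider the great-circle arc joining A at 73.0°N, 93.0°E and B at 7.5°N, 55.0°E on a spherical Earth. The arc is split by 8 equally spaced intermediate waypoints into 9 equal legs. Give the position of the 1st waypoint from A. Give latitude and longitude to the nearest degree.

Convert each endpoint to a unit vector on the sphere (x = cos φ cos λ, y = cos φ sin λ, z = sin φ).
The central angle between the endpoints is δ = arccos(p₁·p₂) ≈ 1.210 rad (69.3°).
Interpolate at f = 1/9 with slerp weights a = sin((1−f)δ)/sin δ ≈ 0.940, b = sin(fδ)/sin δ ≈ 0.143.
p = a·p₁ + b·p₂ ≈ (0.067, 0.391, 0.918); φ = arcsin(p_z) ≈ 66.63°, λ = atan2(p_y, p_x) ≈ 80.26°.

≈ 67°N, 80°E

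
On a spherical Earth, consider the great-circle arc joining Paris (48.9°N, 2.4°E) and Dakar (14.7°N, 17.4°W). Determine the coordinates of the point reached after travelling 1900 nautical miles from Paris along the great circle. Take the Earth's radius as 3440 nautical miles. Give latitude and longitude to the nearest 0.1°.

Convert each endpoint to a unit vector on the sphere (x = cos φ cos λ, y = cos φ sin λ, z = sin φ).
The central angle between the endpoints is δ = arccos(p₁·p₂) ≈ 0.661 rad (37.9°). The total great-circle distance is δ·R ≈ 0.661 × 3440 ≈ 2273 nmi, so the target fraction is f = 1900/2273 ≈ 0.836.
Interpolate at f ≈ 0.836 with slerp weights a = sin((1−f)δ)/sin δ ≈ 0.176, b = sin(fδ)/sin δ ≈ 0.855.
p = a·p₁ + b·p₂ ≈ (0.905, -0.242, 0.350); φ = arcsin(p_z) ≈ 20.48°, λ = atan2(p_y, p_x) ≈ -15.00°.

≈ (20.5°N, 15.0°W)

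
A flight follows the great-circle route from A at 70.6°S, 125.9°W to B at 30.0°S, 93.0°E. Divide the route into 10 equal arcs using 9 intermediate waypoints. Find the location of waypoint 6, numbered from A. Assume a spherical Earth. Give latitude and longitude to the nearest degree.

Convert each endpoint to a unit vector on the sphere (x = cos φ cos λ, y = cos φ sin λ, z = sin φ).
The central angle between the endpoints is δ = arccos(p₁·p₂) ≈ 1.320 rad (75.7°).
Interpolate at f = 6/10 with slerp weights a = sin((1−f)δ)/sin δ ≈ 0.520, b = sin(fδ)/sin δ ≈ 0.735.
p = a·p₁ + b·p₂ ≈ (-0.135, 0.496, -0.858); φ = arcsin(p_z) ≈ -59.10°, λ = atan2(p_y, p_x) ≈ 105.20°.

≈ 59°S, 105°E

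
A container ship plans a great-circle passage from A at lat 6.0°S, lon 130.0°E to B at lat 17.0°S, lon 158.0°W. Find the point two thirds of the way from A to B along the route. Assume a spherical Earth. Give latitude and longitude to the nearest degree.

≈ lat 16°S, lon 177°E

From cos δ = sin φ₁ sin φ₂ + cos φ₁ cos φ₂ cos Δλ, the central angle is δ ≈ 1.240 rad (71.1°).
Interpolate at f = 2/3 with slerp weights a = sin((1−f)δ)/sin δ ≈ 0.425, b = sin(fδ)/sin δ ≈ 0.778.
p = a·p₁ + b·p₂ ≈ (-0.961, 0.045, -0.272); φ = arcsin(p_z) ≈ -15.77°, λ = atan2(p_y, p_x) ≈ 177.32°.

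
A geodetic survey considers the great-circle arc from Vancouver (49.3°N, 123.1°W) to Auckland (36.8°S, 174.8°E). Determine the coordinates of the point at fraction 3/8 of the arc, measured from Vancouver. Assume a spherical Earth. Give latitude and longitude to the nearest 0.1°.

Write both endpoints as unit vectors p₁, p₂ with components (cos φ cos λ, cos φ sin λ, sin φ).
The central angle between the endpoints is δ = arccos(p₁·p₂) ≈ 1.782 rad (102.1°).
Interpolate at f = 3/8 with slerp weights a = sin((1−f)δ)/sin δ ≈ 0.918, b = sin(fδ)/sin δ ≈ 0.634.
p = a·p₁ + b·p₂ ≈ (-0.832, -0.455, 0.316); φ = arcsin(p_z) ≈ 18.43°, λ = atan2(p_y, p_x) ≈ -151.31°.

≈ 18.4°N, 151.3°W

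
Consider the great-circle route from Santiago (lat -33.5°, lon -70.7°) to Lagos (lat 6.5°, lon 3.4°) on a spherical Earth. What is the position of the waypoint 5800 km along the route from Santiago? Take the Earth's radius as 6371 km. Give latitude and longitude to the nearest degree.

Convert each endpoint to a unit vector on the sphere (x = cos φ cos λ, y = cos φ sin λ, z = sin φ).
The central angle between the endpoints is δ = arccos(p₁·p₂) ≈ 1.406 rad (80.5°). The total great-circle distance is δ·R ≈ 1.406 × 6371 ≈ 8955 km, so the target fraction is f = 5800/8955 ≈ 0.648.
Interpolate at f ≈ 0.648 with slerp weights a = sin((1−f)δ)/sin δ ≈ 0.482, b = sin(fδ)/sin δ ≈ 0.801.
p = a·p₁ + b·p₂ ≈ (0.927, -0.332, -0.175); φ = arcsin(p_z) ≈ -10.09°, λ = atan2(p_y, p_x) ≈ -19.71°.

≈ lat -10°, lon -20°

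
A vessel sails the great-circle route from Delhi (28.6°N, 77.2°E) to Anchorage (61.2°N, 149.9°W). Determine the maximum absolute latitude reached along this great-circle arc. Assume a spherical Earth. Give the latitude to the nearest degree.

≈ 72°N

The great circle lies in the plane with unit normal n̂ = (p₁ × p₂)/|p₁ × p₂|.
Here n̂_z ≈ +0.313; the vertex latitude is φ_max = arccos|n̂_z| ≈ 71.8°.
Check via Clairaut: cos φ_max = |cos φ₁| · sin C = cos(28.6°)·sin(20.9°) ≈ 0.313, again giving ≈ 71.8°.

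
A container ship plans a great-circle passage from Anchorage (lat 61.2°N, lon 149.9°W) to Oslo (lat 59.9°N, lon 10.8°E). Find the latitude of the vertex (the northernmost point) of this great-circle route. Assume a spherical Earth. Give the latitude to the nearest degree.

≈ 85°N

The great circle lies in the plane with unit normal n̂ = (p₁ × p₂)/|p₁ × p₂|.
Here n̂_z ≈ +0.094; the vertex latitude is φ_max = arccos|n̂_z| ≈ 84.6°.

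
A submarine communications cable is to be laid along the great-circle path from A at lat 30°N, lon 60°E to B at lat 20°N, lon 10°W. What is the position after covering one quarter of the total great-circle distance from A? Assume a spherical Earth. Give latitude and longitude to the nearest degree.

Convert each endpoint to a unit vector on the sphere (x = cos φ cos λ, y = cos φ sin λ, z = sin φ).
The central angle between the endpoints is δ = arccos(p₁·p₂) ≈ 1.105 rad (63.3°).
Interpolate at f = 1/4 with slerp weights a = sin((1−f)δ)/sin δ ≈ 0.825, b = sin(fδ)/sin δ ≈ 0.305.
p = a·p₁ + b·p₂ ≈ (0.640, 0.569, 0.517); φ = arcsin(p_z) ≈ 31.12°, λ = atan2(p_y, p_x) ≈ 41.65°.

≈ lat 31°N, lon 42°E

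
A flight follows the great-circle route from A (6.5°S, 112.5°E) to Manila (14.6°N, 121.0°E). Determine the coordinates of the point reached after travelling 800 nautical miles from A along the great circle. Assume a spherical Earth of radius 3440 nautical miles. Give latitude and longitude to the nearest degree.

Write both endpoints as unit vectors p₁, p₂ with components (cos φ cos λ, cos φ sin λ, sin φ).
The central angle between the endpoints is δ = arccos(p₁·p₂) ≈ 0.397 rad (22.7°). The total great-circle distance is δ·R ≈ 0.397 × 3440 ≈ 1364 nmi, so the target fraction is f = 800/1364 ≈ 0.586.
Interpolate at f ≈ 0.586 with slerp weights a = sin((1−f)δ)/sin δ ≈ 0.423, b = sin(fδ)/sin δ ≈ 0.597.
p = a·p₁ + b·p₂ ≈ (-0.458, 0.883, 0.103); φ = arcsin(p_z) ≈ 5.89°, λ = atan2(p_y, p_x) ≈ 117.42°.

≈ (6°N, 117°E)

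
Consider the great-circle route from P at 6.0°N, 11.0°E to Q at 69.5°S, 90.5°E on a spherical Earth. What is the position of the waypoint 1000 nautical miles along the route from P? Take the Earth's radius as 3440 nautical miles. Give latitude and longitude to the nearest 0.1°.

≈ 9.6°S, 16.7°E

Write both endpoints as unit vectors p₁, p₂ with components (cos φ cos λ, cos φ sin λ, sin φ).
The central angle between the endpoints is δ = arccos(p₁·p₂) ≈ 1.605 rad (92.0°). The total great-circle distance is δ·R ≈ 1.605 × 3440 ≈ 5522 nmi, so the target fraction is f = 1000/5522 ≈ 0.181.
Interpolate at f ≈ 0.181 with slerp weights a = sin((1−f)δ)/sin δ ≈ 0.968, b = sin(fδ)/sin δ ≈ 0.287.
p = a·p₁ + b·p₂ ≈ (0.944, 0.284, -0.167); φ = arcsin(p_z) ≈ -9.64°, λ = atan2(p_y, p_x) ≈ 16.75°.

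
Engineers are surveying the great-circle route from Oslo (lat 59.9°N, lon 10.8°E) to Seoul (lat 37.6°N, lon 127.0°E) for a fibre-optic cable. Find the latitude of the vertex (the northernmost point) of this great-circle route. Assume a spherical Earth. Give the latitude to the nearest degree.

The great circle lies in the plane with unit normal n̂ = (p₁ × p₂)/|p₁ × p₂|.
Here n̂_z ≈ +0.381; the vertex latitude is φ_max = arccos|n̂_z| ≈ 67.6°.
Check via Clairaut: cos φ_max = |cos φ₁| · sin C = cos(59.9°)·sin(49.4°) ≈ 0.381, again giving ≈ 67.6°.

≈ 68°N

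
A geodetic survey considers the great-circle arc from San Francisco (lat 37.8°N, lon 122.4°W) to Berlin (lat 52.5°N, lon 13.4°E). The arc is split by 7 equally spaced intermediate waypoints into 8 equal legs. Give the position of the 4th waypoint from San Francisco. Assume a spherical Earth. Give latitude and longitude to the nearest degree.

≈ lat 69°N, lon 72°W

Convert each endpoint to a unit vector on the sphere (x = cos φ cos λ, y = cos φ sin λ, z = sin φ).
The central angle between the endpoints is δ = arccos(p₁·p₂) ≈ 1.429 rad (81.9°).
Interpolate at f = 4/8 with slerp weights a = sin((1−f)δ)/sin δ ≈ 0.662, b = sin(fδ)/sin δ ≈ 0.662.
p = a·p₁ + b·p₂ ≈ (0.112, -0.348, 0.931); φ = arcsin(p_z) ≈ 68.55°, λ = atan2(p_y, p_x) ≈ -72.21°.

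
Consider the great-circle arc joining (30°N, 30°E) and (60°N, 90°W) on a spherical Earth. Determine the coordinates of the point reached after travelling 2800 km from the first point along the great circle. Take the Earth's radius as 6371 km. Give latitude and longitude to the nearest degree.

Convert each endpoint to a unit vector on the sphere (x = cos φ cos λ, y = cos φ sin λ, z = sin φ).
The central angle between the endpoints is δ = arccos(p₁·p₂) ≈ 1.353 rad (77.5°). The total great-circle distance is δ·R ≈ 1.353 × 6371 ≈ 8617 km, so the target fraction is f = 2800/8617 ≈ 0.325.
Interpolate at f ≈ 0.325 with slerp weights a = sin((1−f)δ)/sin δ ≈ 0.811, b = sin(fδ)/sin δ ≈ 0.436.
p = a·p₁ + b·p₂ ≈ (0.608, 0.133, 0.783); φ = arcsin(p_z) ≈ 51.51°, λ = atan2(p_y, p_x) ≈ 12.35°.

≈ (52°N, 12°E)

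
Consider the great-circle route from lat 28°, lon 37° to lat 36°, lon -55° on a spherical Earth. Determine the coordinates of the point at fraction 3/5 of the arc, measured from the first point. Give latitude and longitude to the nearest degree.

≈ lat 42°, lon -17°

The haversine formula gives a central angle δ ≈ 1.317 rad (75.5°) between the endpoints.
Interpolate at f = 3/5 with slerp weights a = sin((1−f)δ)/sin δ ≈ 0.519, b = sin(fδ)/sin δ ≈ 0.734.
p = a·p₁ + b·p₂ ≈ (0.707, -0.210, 0.675); φ = arcsin(p_z) ≈ 42.48°, λ = atan2(p_y, p_x) ≈ -16.58°.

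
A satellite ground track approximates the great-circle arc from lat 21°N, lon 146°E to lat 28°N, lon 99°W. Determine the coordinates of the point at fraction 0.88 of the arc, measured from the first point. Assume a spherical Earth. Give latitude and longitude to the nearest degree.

Write both endpoints as unit vectors p₁, p₂ with components (cos φ cos λ, cos φ sin λ, sin φ).
The central angle between the endpoints is δ = arccos(p₁·p₂) ≈ 1.752 rad (100.4°).
Interpolate at f = 0.88 with slerp weights a = sin((1−f)δ)/sin δ ≈ 0.212, b = sin(fδ)/sin δ ≈ 1.016.
p = a·p₁ + b·p₂ ≈ (-0.305, -0.775, 0.553); φ = arcsin(p_z) ≈ 33.58°, λ = atan2(p_y, p_x) ≈ -111.44°.

≈ lat 34°N, lon 111°W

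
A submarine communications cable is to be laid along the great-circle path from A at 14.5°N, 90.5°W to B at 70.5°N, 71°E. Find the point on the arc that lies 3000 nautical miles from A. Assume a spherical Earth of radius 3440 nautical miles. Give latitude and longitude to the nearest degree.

From cos δ = sin φ₁ sin φ₂ + cos φ₁ cos φ₂ cos Δλ, the central angle is δ ≈ 1.641 rad (94.0°). The total great-circle distance is δ·R ≈ 1.641 × 3440 ≈ 5646 nmi, so the target fraction is f = 3000/5646 ≈ 0.531.
Interpolate at f ≈ 0.531 with slerp weights a = sin((1−f)δ)/sin δ ≈ 0.697, b = sin(fδ)/sin δ ≈ 0.768.
p = a·p₁ + b·p₂ ≈ (0.078, -0.433, 0.898); φ = arcsin(p_z) ≈ 63.92°, λ = atan2(p_y, p_x) ≈ -79.84°.

≈ 64°N, 80°W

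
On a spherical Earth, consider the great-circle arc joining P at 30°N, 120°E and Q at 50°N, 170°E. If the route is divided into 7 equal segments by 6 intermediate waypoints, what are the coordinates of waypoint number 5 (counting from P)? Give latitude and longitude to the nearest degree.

From cos δ = sin φ₁ sin φ₂ + cos φ₁ cos φ₂ cos Δλ, the central angle is δ ≈ 0.736 rad (42.2°).
Interpolate at f = 5/7 with slerp weights a = sin((1−f)δ)/sin δ ≈ 0.311, b = sin(fδ)/sin δ ≈ 0.748.
p = a·p₁ + b·p₂ ≈ (-0.608, 0.317, 0.728); φ = arcsin(p_z) ≈ 46.73°, λ = atan2(p_y, p_x) ≈ 152.48°.

≈ 47°N, 152°E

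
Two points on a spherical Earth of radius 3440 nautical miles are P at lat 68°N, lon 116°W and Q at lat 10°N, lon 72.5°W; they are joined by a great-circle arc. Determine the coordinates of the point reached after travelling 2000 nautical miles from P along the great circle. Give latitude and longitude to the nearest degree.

Write both endpoints as unit vectors p₁, p₂ with components (cos φ cos λ, cos φ sin λ, sin φ).
The central angle between the endpoints is δ = arccos(p₁·p₂) ≈ 1.128 rad (64.6°). The total great-circle distance is δ·R ≈ 1.128 × 3440 ≈ 3880 nmi, so the target fraction is f = 2000/3880 ≈ 0.515.
Interpolate at f ≈ 0.515 with slerp weights a = sin((1−f)δ)/sin δ ≈ 0.575, b = sin(fδ)/sin δ ≈ 0.608.
p = a·p₁ + b·p₂ ≈ (0.086, -0.765, 0.639); φ = arcsin(p_z) ≈ 39.71°, λ = atan2(p_y, p_x) ≈ -83.62°.

≈ lat 40°N, lon 84°W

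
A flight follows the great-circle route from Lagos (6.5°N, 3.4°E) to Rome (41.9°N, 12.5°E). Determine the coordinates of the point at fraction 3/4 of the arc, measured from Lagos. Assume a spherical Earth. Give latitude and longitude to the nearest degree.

Convert each endpoint to a unit vector on the sphere (x = cos φ cos λ, y = cos φ sin λ, z = sin φ).
The central angle between the endpoints is δ = arccos(p₁·p₂) ≈ 0.634 rad (36.3°).
Interpolate at f = 3/4 with slerp weights a = sin((1−f)δ)/sin δ ≈ 0.266, b = sin(fδ)/sin δ ≈ 0.773.
p = a·p₁ + b·p₂ ≈ (0.826, 0.140, 0.546); φ = arcsin(p_z) ≈ 33.11°, λ = atan2(p_y, p_x) ≈ 9.63°.

≈ 33°N, 10°E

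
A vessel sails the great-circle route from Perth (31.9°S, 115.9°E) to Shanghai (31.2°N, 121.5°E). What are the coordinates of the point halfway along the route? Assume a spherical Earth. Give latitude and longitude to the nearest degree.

≈ (0°N, 119°E)

The haversine formula gives a central angle δ ≈ 1.105 rad (63.3°) between the endpoints.
Interpolate at f = 1/2 with slerp weights a = sin((1−f)δ)/sin δ ≈ 0.587, b = sin(fδ)/sin δ ≈ 0.587.
p = a·p₁ + b·p₂ ≈ (-0.480, 0.877, -0.006); φ = arcsin(p_z) ≈ -0.35°, λ = atan2(p_y, p_x) ≈ 118.71°.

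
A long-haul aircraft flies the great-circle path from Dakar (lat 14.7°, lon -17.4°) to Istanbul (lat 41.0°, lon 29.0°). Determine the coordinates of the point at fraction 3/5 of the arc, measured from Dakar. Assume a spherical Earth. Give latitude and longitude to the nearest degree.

The haversine formula gives a central angle δ ≈ 0.837 rad (47.9°) between the endpoints.
Interpolate at f = 3/5 with slerp weights a = sin((1−f)δ)/sin δ ≈ 0.442, b = sin(fδ)/sin δ ≈ 0.648.
p = a·p₁ + b·p₂ ≈ (0.836, 0.109, 0.537); φ = arcsin(p_z) ≈ 32.51°, λ = atan2(p_y, p_x) ≈ 7.44°.

≈ lat 33°, lon 7°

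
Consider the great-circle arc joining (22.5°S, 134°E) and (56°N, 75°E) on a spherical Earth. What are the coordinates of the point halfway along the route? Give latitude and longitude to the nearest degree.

≈ (19°N, 112°E)

From cos δ = sin φ₁ sin φ₂ + cos φ₁ cos φ₂ cos Δλ, the central angle is δ ≈ 1.622 rad (92.9°).
Interpolate at f = 1/2 with slerp weights a = sin((1−f)δ)/sin δ ≈ 0.726, b = sin(fδ)/sin δ ≈ 0.726.
p = a·p₁ + b·p₂ ≈ (-0.361, 0.875, 0.324); φ = arcsin(p_z) ≈ 18.91°, λ = atan2(p_y, p_x) ≈ 112.42°.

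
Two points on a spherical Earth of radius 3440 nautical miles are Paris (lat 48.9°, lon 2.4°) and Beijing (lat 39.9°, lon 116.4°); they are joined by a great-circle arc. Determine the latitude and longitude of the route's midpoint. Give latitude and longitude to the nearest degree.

From cos δ = sin φ₁ sin φ₂ + cos φ₁ cos φ₂ cos Δλ, the central angle is δ ≈ 1.289 rad (73.8°).
Interpolate at f = 1/2 with slerp weights a = sin((1−f)δ)/sin δ ≈ 0.625, b = sin(fδ)/sin δ ≈ 0.625.
p = a·p₁ + b·p₂ ≈ (0.197, 0.447, 0.872); φ = arcsin(p_z) ≈ 60.75°, λ = atan2(p_y, p_x) ≈ 66.17°.

≈ lat 61°, lon 66°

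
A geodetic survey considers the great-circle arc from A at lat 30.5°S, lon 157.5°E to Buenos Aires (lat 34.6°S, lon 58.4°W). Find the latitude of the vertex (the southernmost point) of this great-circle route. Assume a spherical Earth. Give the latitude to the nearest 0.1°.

The great circle lies in the plane with unit normal n̂ = (p₁ × p₂)/|p₁ × p₂|.
Here n̂_z ≈ +0.434; the vertex latitude is φ_max = arccos|n̂_z| ≈ 64.3°.

≈ 64.3°S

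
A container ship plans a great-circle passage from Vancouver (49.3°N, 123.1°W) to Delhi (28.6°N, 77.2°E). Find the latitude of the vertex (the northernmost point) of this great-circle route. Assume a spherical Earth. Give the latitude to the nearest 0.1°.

≈ 78.4°N

The great circle lies in the plane with unit normal n̂ = (p₁ × p₂)/|p₁ × p₂|.
Here n̂_z ≈ -0.202; the vertex latitude is φ_max = arccos|n̂_z| ≈ 78.4°.
Check via Clairaut: cos φ_max = |cos φ₁| · sin C = cos(49.3°)·sin(18.0°) ≈ 0.202, again giving ≈ 78.4°.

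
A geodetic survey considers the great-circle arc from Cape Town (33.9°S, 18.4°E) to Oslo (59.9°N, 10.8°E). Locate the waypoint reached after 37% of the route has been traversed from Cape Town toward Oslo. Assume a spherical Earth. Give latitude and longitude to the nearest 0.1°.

Convert each endpoint to a unit vector on the sphere (x = cos φ cos λ, y = cos φ sin λ, z = sin φ).
The central angle between the endpoints is δ = arccos(p₁·p₂) ≈ 1.641 rad (94.0°).
Interpolate at f = 0.37 with slerp weights a = sin((1−f)δ)/sin δ ≈ 0.861, b = sin(fδ)/sin δ ≈ 0.572.
p = a·p₁ + b·p₂ ≈ (0.960, 0.279, 0.014); φ = arcsin(p_z) ≈ 0.82°, λ = atan2(p_y, p_x) ≈ 16.23°.

≈ 0.8°N, 16.2°E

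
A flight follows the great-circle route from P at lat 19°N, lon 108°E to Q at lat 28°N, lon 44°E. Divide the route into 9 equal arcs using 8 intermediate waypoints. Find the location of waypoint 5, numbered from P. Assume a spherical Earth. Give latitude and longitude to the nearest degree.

The haversine formula gives a central angle δ ≈ 1.025 rad (58.7°) between the endpoints.
Interpolate at f = 5/9 with slerp weights a = sin((1−f)δ)/sin δ ≈ 0.515, b = sin(fδ)/sin δ ≈ 0.631.
p = a·p₁ + b·p₂ ≈ (0.250, 0.850, 0.464); φ = arcsin(p_z) ≈ 27.63°, λ = atan2(p_y, p_x) ≈ 73.59°.

≈ lat 28°N, lon 74°E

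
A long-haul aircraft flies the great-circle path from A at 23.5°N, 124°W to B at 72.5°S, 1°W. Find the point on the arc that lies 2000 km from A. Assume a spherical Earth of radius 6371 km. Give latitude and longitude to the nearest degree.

Convert each endpoint to a unit vector on the sphere (x = cos φ cos λ, y = cos φ sin λ, z = sin φ).
The central angle between the endpoints is δ = arccos(p₁·p₂) ≈ 2.130 rad (122.0°). The total great-circle distance is δ·R ≈ 2.130 × 6371 ≈ 13570 km, so the target fraction is f = 2000/13570 ≈ 0.147.
Interpolate at f ≈ 0.147 with slerp weights a = sin((1−f)δ)/sin δ ≈ 1.144, b = sin(fδ)/sin δ ≈ 0.364.
p = a·p₁ + b·p₂ ≈ (-0.477, -0.872, 0.109); φ = arcsin(p_z) ≈ 6.25°, λ = atan2(p_y, p_x) ≈ -118.70°.

≈ 6°N, 119°W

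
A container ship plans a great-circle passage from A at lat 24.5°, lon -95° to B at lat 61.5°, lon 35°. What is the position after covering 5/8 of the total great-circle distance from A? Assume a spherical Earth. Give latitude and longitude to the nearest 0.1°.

≈ lat 67.9°, lon -43.8°

Convert each endpoint to a unit vector on the sphere (x = cos φ cos λ, y = cos φ sin λ, z = sin φ).
The central angle between the endpoints is δ = arccos(p₁·p₂) ≈ 1.485 rad (85.1°).
Interpolate at f = 5/8 with slerp weights a = sin((1−f)δ)/sin δ ≈ 0.531, b = sin(fδ)/sin δ ≈ 0.804.
p = a·p₁ + b·p₂ ≈ (0.272, -0.261, 0.926); φ = arcsin(p_z) ≈ 67.85°, λ = atan2(p_y, p_x) ≈ -43.82°.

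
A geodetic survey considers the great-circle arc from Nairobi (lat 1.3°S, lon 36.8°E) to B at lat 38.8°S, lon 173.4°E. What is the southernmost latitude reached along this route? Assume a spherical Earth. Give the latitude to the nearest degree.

The great circle lies in the plane with unit normal n̂ = (p₁ × p₂)/|p₁ × p₂|.
Here n̂_z ≈ +0.642; the vertex latitude is φ_max = arccos|n̂_z| ≈ 50.1°.

≈ 50°S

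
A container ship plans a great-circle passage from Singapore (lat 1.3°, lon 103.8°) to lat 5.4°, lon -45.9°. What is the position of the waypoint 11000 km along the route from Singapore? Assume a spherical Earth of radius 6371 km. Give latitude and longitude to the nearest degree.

From cos δ = sin φ₁ sin φ₂ + cos φ₁ cos φ₂ cos Δλ, the central angle is δ ≈ 2.601 rad (149.0°). The total great-circle distance is δ·R ≈ 2.601 × 6371 ≈ 16569 km, so the target fraction is f = 11000/16569 ≈ 0.664.
Interpolate at f ≈ 0.664 with slerp weights a = sin((1−f)δ)/sin δ ≈ 1.489, b = sin(fδ)/sin δ ≈ 1.918.
p = a·p₁ + b·p₂ ≈ (0.974, 0.074, 0.214); φ = arcsin(p_z) ≈ 12.38°, λ = atan2(p_y, p_x) ≈ 4.37°.

≈ lat 12°, lon 4°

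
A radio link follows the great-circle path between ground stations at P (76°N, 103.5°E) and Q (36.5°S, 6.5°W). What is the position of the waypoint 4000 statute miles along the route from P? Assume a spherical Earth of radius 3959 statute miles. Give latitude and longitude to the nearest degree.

≈ (33°N, 13°E)

Convert each endpoint to a unit vector on the sphere (x = cos φ cos λ, y = cos φ sin λ, z = sin φ).
The central angle between the endpoints is δ = arccos(p₁·p₂) ≈ 2.270 rad (130.1°). The total great-circle distance is δ·R ≈ 2.270 × 3959 ≈ 8987 mi, so the target fraction is f = 4000/8987 ≈ 0.445.
Interpolate at f ≈ 0.445 with slerp weights a = sin((1−f)δ)/sin δ ≈ 1.244, b = sin(fδ)/sin δ ≈ 1.107.
p = a·p₁ + b·p₂ ≈ (0.814, 0.192, 0.549); φ = arcsin(p_z) ≈ 33.28°, λ = atan2(p_y, p_x) ≈ 13.27°.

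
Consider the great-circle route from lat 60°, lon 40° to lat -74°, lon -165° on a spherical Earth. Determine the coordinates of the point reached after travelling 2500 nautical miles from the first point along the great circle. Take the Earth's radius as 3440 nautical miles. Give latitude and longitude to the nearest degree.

Convert each endpoint to a unit vector on the sphere (x = cos φ cos λ, y = cos φ sin λ, z = sin φ).
The central angle between the endpoints is δ = arccos(p₁·p₂) ≈ 2.849 rad (163.2°). The total great-circle distance is δ·R ≈ 2.849 × 3440 ≈ 9799 nmi, so the target fraction is f = 2500/9799 ≈ 0.255.
Interpolate at f ≈ 0.255 with slerp weights a = sin((1−f)δ)/sin δ ≈ 2.950, b = sin(fδ)/sin δ ≈ 2.301.
p = a·p₁ + b·p₂ ≈ (0.517, 0.784, 0.343); φ = arcsin(p_z) ≈ 20.07°, λ = atan2(p_y, p_x) ≈ 56.58°.

≈ lat 20°, lon 57°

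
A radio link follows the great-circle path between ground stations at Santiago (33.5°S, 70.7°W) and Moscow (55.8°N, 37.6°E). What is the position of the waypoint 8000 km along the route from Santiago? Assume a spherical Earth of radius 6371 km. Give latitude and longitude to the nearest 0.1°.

The haversine formula gives a central angle δ ≈ 2.219 rad (127.1°) between the endpoints. The total great-circle distance is δ·R ≈ 2.219 × 6371 ≈ 14137 km, so the target fraction is f = 8000/14137 ≈ 0.566.
Interpolate at f ≈ 0.566 with slerp weights a = sin((1−f)δ)/sin δ ≈ 1.030, b = sin(fδ)/sin δ ≈ 1.193.
p = a·p₁ + b·p₂ ≈ (0.815, -0.402, 0.418); φ = arcsin(p_z) ≈ 24.71°, λ = atan2(p_y, p_x) ≈ -26.23°.

≈ (24.7°N, 26.2°W)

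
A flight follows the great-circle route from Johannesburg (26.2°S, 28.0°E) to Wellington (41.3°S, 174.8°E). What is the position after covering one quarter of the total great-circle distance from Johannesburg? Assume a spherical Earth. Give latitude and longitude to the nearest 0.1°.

From cos δ = sin φ₁ sin φ₂ + cos φ₁ cos φ₂ cos Δλ, the central angle is δ ≈ 1.847 rad (105.8°).
Interpolate at f = 1/4 with slerp weights a = sin((1−f)δ)/sin δ ≈ 1.022, b = sin(fδ)/sin δ ≈ 0.463.
p = a·p₁ + b·p₂ ≈ (0.463, 0.462, -0.757); φ = arcsin(p_z) ≈ -49.17°, λ = atan2(p_y, p_x) ≈ 44.94°.

≈ 49.2°S, 44.9°E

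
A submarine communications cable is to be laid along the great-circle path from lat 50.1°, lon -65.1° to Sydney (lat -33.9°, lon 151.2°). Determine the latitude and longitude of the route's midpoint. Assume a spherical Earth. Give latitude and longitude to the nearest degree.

Convert each endpoint to a unit vector on the sphere (x = cos φ cos λ, y = cos φ sin λ, z = sin φ).
The central angle between the endpoints is δ = arccos(p₁·p₂) ≈ 2.600 rad (149.0°).
Interpolate at f = 1/2 with slerp weights a = sin((1−f)δ)/sin δ ≈ 1.870, b = sin(fδ)/sin δ ≈ 1.870.
p = a·p₁ + b·p₂ ≈ (-0.855, -0.340, 0.392); φ = arcsin(p_z) ≈ 23.05°, λ = atan2(p_y, p_x) ≈ -158.30°.

≈ lat 23°, lon -158°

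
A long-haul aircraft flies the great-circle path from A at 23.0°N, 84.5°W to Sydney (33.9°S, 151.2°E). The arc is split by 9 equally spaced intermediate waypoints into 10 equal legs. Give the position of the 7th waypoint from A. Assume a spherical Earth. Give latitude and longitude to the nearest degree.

Convert each endpoint to a unit vector on the sphere (x = cos φ cos λ, y = cos φ sin λ, z = sin φ).
The central angle between the endpoints is δ = arccos(p₁·p₂) ≈ 2.276 rad (130.4°).
Interpolate at f = 7/10 with slerp weights a = sin((1−f)δ)/sin δ ≈ 0.829, b = sin(fδ)/sin δ ≈ 1.313.
p = a·p₁ + b·p₂ ≈ (-0.882, -0.234, -0.409); φ = arcsin(p_z) ≈ -24.12°, λ = atan2(p_y, p_x) ≈ -165.12°.

≈ 24°S, 165°W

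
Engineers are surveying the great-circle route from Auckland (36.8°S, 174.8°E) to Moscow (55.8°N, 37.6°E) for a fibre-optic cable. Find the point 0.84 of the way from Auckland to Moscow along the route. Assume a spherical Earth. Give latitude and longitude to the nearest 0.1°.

≈ 54.9°N, 79.2°E

Convert each endpoint to a unit vector on the sphere (x = cos φ cos λ, y = cos φ sin λ, z = sin φ).
The central angle between the endpoints is δ = arccos(p₁·p₂) ≈ 2.542 rad (145.7°).
Interpolate at f = 0.84 with slerp weights a = sin((1−f)δ)/sin δ ≈ 0.701, b = sin(fδ)/sin δ ≈ 1.497.
p = a·p₁ + b·p₂ ≈ (0.108, 0.564, 0.818); φ = arcsin(p_z) ≈ 54.93°, λ = atan2(p_y, p_x) ≈ 79.20°.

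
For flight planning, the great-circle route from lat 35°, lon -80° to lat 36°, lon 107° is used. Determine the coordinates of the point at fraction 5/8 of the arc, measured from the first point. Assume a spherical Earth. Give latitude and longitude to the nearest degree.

Write both endpoints as unit vectors p₁, p₂ with components (cos φ cos λ, cos φ sin λ, sin φ).
The central angle between the endpoints is δ = arccos(p₁·p₂) ≈ 1.897 rad (108.7°).
Interpolate at f = 5/8 with slerp weights a = sin((1−f)δ)/sin δ ≈ 0.689, b = sin(fδ)/sin δ ≈ 0.978.
p = a·p₁ + b·p₂ ≈ (-0.133, 0.201, 0.970); φ = arcsin(p_z) ≈ 76.05°, λ = atan2(p_y, p_x) ≈ 123.58°.

≈ lat 76°, lon 124°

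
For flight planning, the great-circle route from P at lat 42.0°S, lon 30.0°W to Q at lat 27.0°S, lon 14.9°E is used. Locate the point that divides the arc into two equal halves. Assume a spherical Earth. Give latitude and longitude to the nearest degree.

≈ lat 37°S, lon 5°W

Convert each endpoint to a unit vector on the sphere (x = cos φ cos λ, y = cos φ sin λ, z = sin φ).
The central angle between the endpoints is δ = arccos(p₁·p₂) ≈ 0.688 rad (39.4°).
Interpolate at f = 1/2 with slerp weights a = sin((1−f)δ)/sin δ ≈ 0.531, b = sin(fδ)/sin δ ≈ 0.531.
p = a·p₁ + b·p₂ ≈ (0.799, -0.076, -0.596); φ = arcsin(p_z) ≈ -36.62°, λ = atan2(p_y, p_x) ≈ -5.41°.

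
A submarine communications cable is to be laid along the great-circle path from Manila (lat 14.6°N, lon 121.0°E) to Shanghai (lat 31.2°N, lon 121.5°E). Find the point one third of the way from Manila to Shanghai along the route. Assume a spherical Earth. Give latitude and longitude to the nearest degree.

Convert each endpoint to a unit vector on the sphere (x = cos φ cos λ, y = cos φ sin λ, z = sin φ).
The central angle between the endpoints is δ = arccos(p₁·p₂) ≈ 0.290 rad (16.6°).
Interpolate at f = 1/3 with slerp weights a = sin((1−f)δ)/sin δ ≈ 0.672, b = sin(fδ)/sin δ ≈ 0.338.
p = a·p₁ + b·p₂ ≈ (-0.486, 0.803, 0.344); φ = arcsin(p_z) ≈ 20.13°, λ = atan2(p_y, p_x) ≈ 121.15°.

≈ lat 20°N, lon 121°E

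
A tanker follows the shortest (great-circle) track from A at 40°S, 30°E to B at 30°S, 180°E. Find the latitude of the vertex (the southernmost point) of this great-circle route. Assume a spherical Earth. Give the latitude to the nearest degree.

≈ 70°S

The great circle lies in the plane with unit normal n̂ = (p₁ × p₂)/|p₁ × p₂|.
Here n̂_z ≈ +0.343; the vertex latitude is φ_max = arccos|n̂_z| ≈ 69.9°.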